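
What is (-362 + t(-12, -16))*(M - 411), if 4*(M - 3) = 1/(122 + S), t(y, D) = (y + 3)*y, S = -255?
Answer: 27566239/266 ≈ 1.0363e+5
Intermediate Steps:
t(y, D) = y*(3 + y) (t(y, D) = (3 + y)*y = y*(3 + y))
M = 1595/532 (M = 3 + 1/(4*(122 - 255)) = 3 + (¼)/(-133) = 3 + (¼)*(-1/133) = 3 - 1/532 = 1595/532 ≈ 2.9981)
(-362 + t(-12, -16))*(M - 411) = (-362 - 12*(3 - 12))*(1595/532 - 411) = (-362 - 12*(-9))*(-217057/532) = (-362 + 108)*(-217057/532) = -254*(-217057/532) = 27566239/266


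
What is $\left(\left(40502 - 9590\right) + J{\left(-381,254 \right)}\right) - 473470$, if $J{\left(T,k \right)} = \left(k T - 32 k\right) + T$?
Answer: $-547841$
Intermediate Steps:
$J{\left(T,k \right)} = T - 32 k + T k$ ($J{\left(T,k \right)} = \left(T k - 32 k\right) + T = \left(- 32 k + T k\right) + T = T - 32 k + T k$)
$\left(\left(40502 - 9590\right) + J{\left(-381,254 \right)}\right) - 473470 = \left(\left(40502 - 9590\right) - 105283\right) - 473470 = \left(30912 - 105283\right) - 473470 = -74371 - 473470 = -547841$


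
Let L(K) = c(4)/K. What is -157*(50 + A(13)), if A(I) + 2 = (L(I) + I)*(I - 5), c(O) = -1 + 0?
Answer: -308976/13 ≈ -23767.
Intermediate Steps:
c(O) = -1
L(K) = -1/K
A(I) = -2 + (-5 + I)*(I - 1/I) (A(I) = -2 + (-1/I + I)*(I - 5) = -2 + (I - 1/I)*(-5 + I) = -2 + (-5 + I)*(I - 1/I))
-157*(50 + A(13)) = -157*(50 + (-3 + 13² - 5*13 + 5/13)) = -157*(50 + (-3 + 169 - 65 + 5*(1/13))) = -157*(50 + (-3 + 169 - 65 + 5/13)) = -157*(50 + 1318/13) = -157*1968/13 = -308976/13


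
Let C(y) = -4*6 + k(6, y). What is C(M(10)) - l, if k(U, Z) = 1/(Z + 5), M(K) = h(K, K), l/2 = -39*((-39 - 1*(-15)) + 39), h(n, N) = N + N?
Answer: 28651/25 ≈ 1146.0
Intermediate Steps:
h(n, N) = 2*N
l = -1170 (l = 2*(-39*((-39 - 1*(-15)) + 39)) = 2*(-39*((-39 + 15) + 39)) = 2*(-39*(-24 + 39)) = 2*(-39*15) = 2*(-585) = -1170)
M(K) = 2*K
k(U, Z) = 1/(5 + Z)
C(y) = -24 + 1/(5 + y) (C(y) = -4*6 + 1/(5 + y) = -24 + 1/(5 + y))
C(M(10)) - l = (-119 - 48*10)/(5 + 2*10) - 1*(-1170) = (-119 - 24*20)/(5 + 20) + 1170 = (-119 - 480)/25 + 1170 = (1/25)*(-599) + 1170 = -599/25 + 1170 = 28651/25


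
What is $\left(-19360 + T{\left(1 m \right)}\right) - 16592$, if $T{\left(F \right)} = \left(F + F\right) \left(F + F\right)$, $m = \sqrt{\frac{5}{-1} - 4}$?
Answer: $-35988$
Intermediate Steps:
$m = 3 i$ ($m = \sqrt{5 \left(-1\right) - 4} = \sqrt{-5 - 4} = \sqrt{-9} = 3 i \approx 3.0 i$)
$T{\left(F \right)} = 4 F^{2}$ ($T{\left(F \right)} = 2 F 2 F = 4 F^{2}$)
$\left(-19360 + T{\left(1 m \right)}\right) - 16592 = \left(-19360 + 4 \left(1 \cdot 3 i\right)^{2}\right) - 16592 = \left(-19360 + 4 \left(3 i\right)^{2}\right) - 16592 = \left(-19360 + 4 \left(-9\right)\right) - 16592 = \left(-19360 - 36\right) - 16592 = -19396 - 16592 = -35988$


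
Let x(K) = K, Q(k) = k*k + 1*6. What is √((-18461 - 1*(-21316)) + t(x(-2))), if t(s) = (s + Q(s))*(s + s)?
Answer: √2823 ≈ 53.132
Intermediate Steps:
Q(k) = 6 + k² (Q(k) = k² + 6 = 6 + k²)
t(s) = 2*s*(6 + s + s²) (t(s) = (s + (6 + s²))*(s + s) = (6 + s + s²)*(2*s) = 2*s*(6 + s + s²))
√((-18461 - 1*(-21316)) + t(x(-2))) = √((-18461 - 1*(-21316)) + 2*(-2)*(6 - 2 + (-2)²)) = √((-18461 + 21316) + 2*(-2)*(6 - 2 + 4)) = √(2855 + 2*(-2)*8) = √(2855 - 32) = √2823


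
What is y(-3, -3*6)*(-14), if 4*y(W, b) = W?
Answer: 21/2 ≈ 10.500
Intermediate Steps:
y(W, b) = W/4
y(-3, -3*6)*(-14) = ((1/4)*(-3))*(-14) = -3/4*(-14) = 21/2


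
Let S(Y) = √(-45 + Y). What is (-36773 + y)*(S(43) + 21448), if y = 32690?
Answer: -87572184 - 4083*I*√2 ≈ -8.7572e+7 - 5774.2*I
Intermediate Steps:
(-36773 + y)*(S(43) + 21448) = (-36773 + 32690)*(√(-45 + 43) + 21448) = -4083*(√(-2) + 21448) = -4083*(I*√2 + 21448) = -4083*(21448 + I*√2) = -87572184 - 4083*I*√2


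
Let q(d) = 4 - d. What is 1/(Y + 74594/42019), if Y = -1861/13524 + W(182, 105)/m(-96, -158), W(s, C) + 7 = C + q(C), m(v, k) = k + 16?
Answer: 40346811876/66925842121 ≈ 0.60286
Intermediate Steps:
m(v, k) = 16 + k
W(s, C) = -3 (W(s, C) = -7 + (C + (4 - C)) = -7 + 4 = -3)
Y = -111845/960204 (Y = -1861/13524 - 3/(16 - 158) = -1861*1/13524 - 3/(-142) = -1861/13524 - 3*(-1/142) = -1861/13524 + 3/142 = -111845/960204 ≈ -0.11648)
1/(Y + 74594/42019) = 1/(-111845/960204 + 74594/42019) = 1/(66925842121/40346811876) = 40346811876/66925842121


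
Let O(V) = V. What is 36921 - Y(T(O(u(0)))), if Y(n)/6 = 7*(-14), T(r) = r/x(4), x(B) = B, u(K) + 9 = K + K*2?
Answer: 37509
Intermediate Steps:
u(K) = -9 + 3*K (u(K) = -9 + (K + K*2) = -9 + (K + 2*K) = -9 + 3*K)
T(r) = r/4
Y(n) = -588 (Y(n) = 6*(7*(-14)) = 6*(-98) = -588)
36921 - Y(T(O(u(0)))) = 36921 - 1*(-588) = 36921 + 588 = 37509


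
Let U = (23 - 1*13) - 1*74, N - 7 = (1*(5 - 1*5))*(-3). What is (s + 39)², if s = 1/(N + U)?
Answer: 4937284/3249 ≈ 1519.6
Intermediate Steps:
N = 7 (N = 7 + (1*(5 - 1*5))*(-3) = 7 + (1*(5 - 5))*(-3) = 7 + (1*0)*(-3) = 7 + 0*(-3) = 7 + 0 = 7)
U = -64 (U = (23 - 13) - 74 = 10 - 74 = -64)
s = -1/57 (s = 1/(7 - 64) = 1/(-57) = -1/57 ≈ -0.017544)
(s + 39)² = (-1/57 + 39)² = (2222/57)² = 4937284/3249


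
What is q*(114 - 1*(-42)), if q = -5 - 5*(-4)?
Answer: 2340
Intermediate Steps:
q = 15 (q = -5 + 20 = 15)
q*(114 - 1*(-42)) = 15*(114 - 1*(-42)) = 15*(114 + 42) = 15*156 = 2340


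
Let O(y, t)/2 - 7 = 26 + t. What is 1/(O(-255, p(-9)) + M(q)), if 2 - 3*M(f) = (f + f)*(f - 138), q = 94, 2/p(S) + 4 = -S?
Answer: 5/14124 ≈ 0.00035401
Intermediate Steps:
p(S) = 2/(-4 - S)
M(f) = ⅔ - 2*f*(-138 + f)/3 (M(f) = ⅔ - (f + f)*(f - 138)/3 = ⅔ - 2*f*(-138 + f)/3)
O(y, t) = 66 + 2*t (O(y, t) = 14 + 2*(26 + t) = 14 + (52 + 2*t) = 66 + 2*t)
1/(O(-255, p(-9)) + M(q)) = 1/((66 + 2*(-2/(4 - 9))) + (⅔ + 92*94 - ⅔*94²)) = 1/((66 + 2*(-2/(-5))) + (⅔ + 8648 - ⅔*8836)) = 1/((66 + 2*(-2*(-⅕))) + (⅔ + 8648 - 17672/3)) = 1/((66 + 2*(⅖)) + 2758) = 1/((66 + ⅘) + 2758) = 1/(334/5 + 2758) = 1/(14124/5) = 5/14124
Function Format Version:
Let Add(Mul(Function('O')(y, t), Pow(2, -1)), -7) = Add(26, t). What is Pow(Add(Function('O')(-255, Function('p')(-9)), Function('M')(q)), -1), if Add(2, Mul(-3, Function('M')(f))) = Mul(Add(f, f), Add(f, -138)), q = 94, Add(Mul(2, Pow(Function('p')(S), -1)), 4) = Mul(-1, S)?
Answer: Rational(5, 14124) ≈ 0.00035401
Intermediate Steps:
Function('p')(S) = Mul(2, Pow(Add(-4, Mul(-1, S)), -1))
Function('M')(f) = Add(Rational(2, 3), Mul(Rational(-2, 3), f, Add(-138, f))) (Function('M')(f) = Add(Rational(2, 3), Mul(Rational(-1, 3), Mul(Add(f, f), Add(f, -138)))) = Add(Rational(2, 3), Mul(Rational(-1, 3), Mul(Mul(2, f), Add(-138, f)))) = Add(Rational(2, 3), Mul(Rational(-1, 3), Mul(2, f, Add(-138, f)))) = Add(Rational(2, 3), Mul(Rational(-2, 3), f, Add(-138, f))))
Function('O')(y, t) = Add(66, Mul(2, t)) (Function('O')(y, t) = Add(14, Mul(2, Add(26, t))) = Add(14, Add(52, Mul(2, t))) = Add(66, Mul(2, t)))
Pow(Add(Function('O')(-255, Function('p')(-9)), Function('M')(q)), -1) = Pow(Add(Add(66, Mul(2, Mul(-2, Pow(Add(4, -9), -1)))), Add(Rational(2, 3), Mul(92, 94), Mul(Rational(-2, 3), Pow(94, 2)))), -1) = Pow(Add(Add(66, Mul(2, Mul(-2, Pow(-5, -1)))), Add(Rational(2, 3), 8648, Mul(Rational(-2, 3), 8836))), -1) = Pow(Add(Add(66, Mul(2, Mul(-2, Rational(-1, 5)))), Add(Rational(2, 3), 8648, Rational(-17672, 3))), -1) = Pow(Add(Add(66, Mul(2, Rational(2, 5))), 2758), -1) = Pow(Add(Add(66, Rational(4, 5)), 2758), -1) = Pow(Add(Rational(334, 5), 2758), -1) = Pow(Rational(14124, 5), -1) = Rational(5, 14124)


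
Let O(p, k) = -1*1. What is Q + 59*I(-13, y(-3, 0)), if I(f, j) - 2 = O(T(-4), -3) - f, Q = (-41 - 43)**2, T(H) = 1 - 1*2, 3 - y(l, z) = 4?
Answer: 7882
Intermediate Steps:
y(l, z) = -1 (y(l, z) = 3 - 1*4 = 3 - 4 = -1)
T(H) = -1 (T(H) = 1 - 2 = -1)
Q = 7056 (Q = (-84)**2 = 7056)
O(p, k) = -1
I(f, j) = 1 - f (I(f, j) = 2 + (-1 - f) = 1 - f)
Q + 59*I(-13, y(-3, 0)) = 7056 + 59*(1 - 1*(-13)) = 7056 + 59*(1 + 13) = 7056 + 59*14 = 7056 + 826 = 7882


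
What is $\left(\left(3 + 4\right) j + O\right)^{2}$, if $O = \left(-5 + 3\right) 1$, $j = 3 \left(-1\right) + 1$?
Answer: $256$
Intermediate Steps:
$j = -2$ ($j = -3 + 1 = -2$)
$O = -2$ ($O = \left(-2\right) 1 = -2$)
$\left(\left(3 + 4\right) j + O\right)^{2} = \left(\left(3 + 4\right) \left(-2\right) - 2\right)^{2} = \left(7 \left(-2\right) - 2\right)^{2} = \left(-14 - 2\right)^{2} = \left(-16\right)^{2} = 256$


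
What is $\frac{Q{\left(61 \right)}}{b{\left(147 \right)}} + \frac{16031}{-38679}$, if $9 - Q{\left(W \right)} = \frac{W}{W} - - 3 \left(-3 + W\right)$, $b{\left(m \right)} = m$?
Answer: $- \frac{2925757}{1895271} \approx -1.5437$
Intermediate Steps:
$Q{\left(W \right)} = 17 - 3 W$ ($Q{\left(W \right)} = 9 - \left(\frac{W}{W} - - 3 \left(-3 + W\right)\right) = 9 - \left(1 - \left(9 - 3 W\right)\right) = 9 - \left(1 + \left(-9 + 3 W\right)\right) = 9 - \left(-8 + 3 W\right) = 17 - 3 W$)
$\frac{Q{\left(61 \right)}}{b{\left(147 \right)}} + \frac{16031}{-38679} = \frac{17 - 183}{147} + \frac{16031}{-38679} = \left(17 - 183\right) \frac{1}{147} + 16031 \left(- \frac{1}{38679}\right) = \left(-166\right) \frac{1}{147} - \frac{16031}{38679} = - \frac{166}{147} - \frac{16031}{38679} = - \frac{2925757}{1895271}$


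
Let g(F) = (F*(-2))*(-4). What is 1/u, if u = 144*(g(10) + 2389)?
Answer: 1/355536 ≈ 2.8127e-6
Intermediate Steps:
g(F) = 8*F (g(F) = -2*F*(-4) = 8*F)
u = 355536 (u = 144*(8*10 + 2389) = 144*(80 + 2389) = 144*2469 = 355536)
1/u = 1/355536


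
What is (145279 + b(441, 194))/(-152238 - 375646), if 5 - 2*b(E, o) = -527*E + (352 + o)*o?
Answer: -29789/75412 ≈ -0.39502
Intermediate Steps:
b(E, o) = 5/2 + 527*E/2 - o*(352 + o)/2 (b(E, o) = 5/2 - (-527*E + (352 + o)*o)/2 = 5/2 - (-527*E + o*(352 + o))/2 = 5/2 + (527*E/2 - o*(352 + o)/2) = 5/2 + 527*E/2 - o*(352 + o)/2)
(145279 + b(441, 194))/(-152238 - 375646) = (145279 + (5/2 - 176*194 - ½*194² + (527/2)*441))/(-152238 - 375646) = (145279 + (5/2 - 34144 - ½*37636 + 232407/2))/(-527884) = (145279 + (5/2 - 34144 - 18818 + 232407/2))*(-1/527884) = (145279 + 63244)*(-1/527884) = 208523*(-1/527884) = -29789/75412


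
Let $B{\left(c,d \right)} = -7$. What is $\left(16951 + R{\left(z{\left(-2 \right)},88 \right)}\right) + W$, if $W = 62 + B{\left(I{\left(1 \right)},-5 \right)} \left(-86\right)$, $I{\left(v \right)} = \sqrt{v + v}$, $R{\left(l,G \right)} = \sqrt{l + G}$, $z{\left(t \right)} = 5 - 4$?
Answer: $17615 + \sqrt{89} \approx 17624.0$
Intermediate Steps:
$z{\left(t \right)} = 1$
$R{\left(l,G \right)} = \sqrt{G + l}$
$I{\left(v \right)} = \sqrt{2} \sqrt{v}$ ($I{\left(v \right)} = \sqrt{2 v} = \sqrt{2} \sqrt{v}$)
$W = 664$ ($W = 62 - -602 = 62 + 602 = 664$)
$\left(16951 + R{\left(z{\left(-2 \right)},88 \right)}\right) + W = \left(16951 + \sqrt{88 + 1}\right) + 664 = \left(16951 + \sqrt{89}\right) + 664 = 17615 + \sqrt{89}$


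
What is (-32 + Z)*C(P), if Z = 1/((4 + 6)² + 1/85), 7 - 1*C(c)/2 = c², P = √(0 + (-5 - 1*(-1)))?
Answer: -5982834/8501 ≈ -703.78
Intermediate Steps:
P = 2*I (P = √(0 + (-5 + 1)) = √(0 - 4) = √(-4) = 2*I ≈ 2.0*I)
C(c) = 14 - 2*c²
Z = 85/8501 (Z = 1/(10² + 1/85) = 1/(100 + 1/85) = 1/(8501/85) = 85/8501 ≈ 0.0099988)
(-32 + Z)*C(P) = (-32 + 85/8501)*(14 - 2*(2*I)²) = -271947*(14 - 2*(-4))/8501 = -271947*(14 + 8)/8501 = -271947/8501*22 = -5982834/8501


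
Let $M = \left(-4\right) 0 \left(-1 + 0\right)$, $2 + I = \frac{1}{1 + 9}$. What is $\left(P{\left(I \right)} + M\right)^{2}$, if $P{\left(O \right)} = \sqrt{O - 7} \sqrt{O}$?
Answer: $\frac{1691}{100} \approx 16.91$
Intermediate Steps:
$I = - \frac{19}{10}$ ($I = -2 + \frac{1}{1 + 9} = -2 + \frac{1}{10} = - \frac{19}{10} \approx -1.9$)
$P{\left(O \right)} = \sqrt{O} \sqrt{-7 + O}$ ($P{\left(O \right)} = \sqrt{-7 + O} \sqrt{O} = \sqrt{O} \sqrt{-7 + O}$)
$M = 0$ ($M = 0 \left(-1\right) = 0$)
$\left(P{\left(I \right)} + M\right)^{2} = \left(\sqrt{- \frac{19}{10}} \sqrt{-7 - \frac{19}{10}} + 0\right)^{2} = \left(\frac{i \sqrt{190}}{10} \sqrt{- \frac{89}{10}} + 0\right)^{2} = \left(\frac{i \sqrt{190}}{10} \frac{i \sqrt{890}}{10} + 0\right)^{2} = \left(- \frac{\sqrt{1691}}{10} + 0\right)^{2} = \left(- \frac{\sqrt{1691}}{10}\right)^{2} = \frac{1691}{100}$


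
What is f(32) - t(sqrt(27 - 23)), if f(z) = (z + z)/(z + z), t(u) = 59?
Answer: -58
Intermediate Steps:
f(z) = 1 (f(z) = (2*z)/((2*z)) = (2*z)*(1/(2*z)) = 1)
f(32) - t(sqrt(27 - 23)) = 1 - 1*59 = 1 - 59 = -58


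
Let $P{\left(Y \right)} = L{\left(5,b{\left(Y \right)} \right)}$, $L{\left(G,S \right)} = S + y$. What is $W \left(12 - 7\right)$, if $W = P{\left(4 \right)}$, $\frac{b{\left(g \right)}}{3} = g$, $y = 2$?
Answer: $70$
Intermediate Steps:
$b{\left(g \right)} = 3 g$
$L{\left(G,S \right)} = 2 + S$ ($L{\left(G,S \right)} = S + 2 = 2 + S$)
$P{\left(Y \right)} = 2 + 3 Y$
$W = 14$ ($W = 2 + 3 \cdot 4 = 2 + 12 = 14$)
$W \left(12 - 7\right) = 14 \left(12 - 7\right) = 14 \cdot 5 = 70$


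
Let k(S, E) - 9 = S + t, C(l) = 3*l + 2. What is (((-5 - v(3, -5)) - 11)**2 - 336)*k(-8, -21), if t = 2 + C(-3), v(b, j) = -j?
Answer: -420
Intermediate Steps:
C(l) = 2 + 3*l
t = -5 (t = 2 + (2 + 3*(-3)) = 2 + (2 - 9) = 2 - 7 = -5)
k(S, E) = 4 + S (k(S, E) = 9 + (S - 5) = 9 + (-5 + S) = 4 + S)
(((-5 - v(3, -5)) - 11)**2 - 336)*k(-8, -21) = (((-5 - (-1)*(-5)) - 11)**2 - 336)*(4 - 8) = (((-5 - 1*5) - 11)**2 - 336)*(-4) = (((-5 - 5) - 11)**2 - 336)*(-4) = ((-10 - 11)**2 - 336)*(-4) = ((-21)**2 - 336)*(-4) = (441 - 336)*(-4) = 105*(-4) = -420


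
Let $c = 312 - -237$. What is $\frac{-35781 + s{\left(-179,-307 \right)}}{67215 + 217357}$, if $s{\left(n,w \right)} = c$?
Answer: $- \frac{8808}{71143} \approx -0.12381$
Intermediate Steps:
$c = 549$ ($c = 312 + 237 = 549$)
$s{\left(n,w \right)} = 549$
$\frac{-35781 + s{\left(-179,-307 \right)}}{67215 + 217357} = \frac{-35781 + 549}{67215 + 217357} = - \frac{35232}{284572} = \left(-35232\right) \frac{1}{284572} = - \frac{8808}{71143}$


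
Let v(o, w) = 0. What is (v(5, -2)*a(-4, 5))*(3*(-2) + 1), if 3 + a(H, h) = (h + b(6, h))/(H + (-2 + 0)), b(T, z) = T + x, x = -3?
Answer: 0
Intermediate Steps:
b(T, z) = -3 + T (b(T, z) = T - 3 = -3 + T)
a(H, h) = -3 + (3 + h)/(-2 + H) (a(H, h) = -3 + (h + (-3 + 6))/(H + (-2 + 0)) = -3 + (h + 3)/(H - 2) = -3 + (3 + h)/(-2 + H))
(v(5, -2)*a(-4, 5))*(3*(-2) + 1) = (0*((9 + 5 - 3*(-4))/(-2 - 4)))*(3*(-2) + 1) = (0*((9 + 5 + 12)/(-6)))*(-6 + 1) = (0*(-⅙*26))*(-5) = (0*(-13/3))*(-5) = 0*(-5) = 0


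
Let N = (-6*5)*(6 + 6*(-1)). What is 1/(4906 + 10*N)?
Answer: 1/4906 ≈ 0.00020383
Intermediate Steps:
N = 0 (N = -30*(6 - 6) = -30*0 = 0)
1/(4906 + 10*N) = 1/(4906 + 10*0) = 1/(4906 + 0) = 1/4906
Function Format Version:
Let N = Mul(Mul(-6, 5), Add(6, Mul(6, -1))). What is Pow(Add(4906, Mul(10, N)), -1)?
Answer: Rational(1, 4906) ≈ 0.00020383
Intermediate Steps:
N = 0 (N = Mul(-30, Add(6, -6)) = Mul(-30, 0) = 0)
Pow(Add(4906, Mul(10, N)), -1) = Pow(Add(4906, Mul(10, 0)), -1) = Pow(Add(4906, 0), -1) = Pow(4906, -1) = Rational(1, 4906)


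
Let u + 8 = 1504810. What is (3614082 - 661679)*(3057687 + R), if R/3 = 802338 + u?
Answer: 29462345444121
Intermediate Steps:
u = 1504802 (u = -8 + 1504810 = 1504802)
R = 6921420 (R = 3*(802338 + 1504802) = 3*2307140 = 6921420)
(3614082 - 661679)*(3057687 + R) = (3614082 - 661679)*(3057687 + 6921420) = 2952403*9979107 = 29462345444121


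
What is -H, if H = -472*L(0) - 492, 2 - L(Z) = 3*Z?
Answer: 1436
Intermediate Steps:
L(Z) = 2 - 3*Z
H = -1436 (H = -472*(2 - 3*0) - 492 = -472*(2 + 0) - 492 = -472*2 - 492 = -944 - 492 = -1436)
-H = -1*(-1436) = 1436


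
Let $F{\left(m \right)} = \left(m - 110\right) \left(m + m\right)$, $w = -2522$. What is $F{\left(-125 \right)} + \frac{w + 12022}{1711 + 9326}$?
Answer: $\frac{648433250}{11037} \approx 58751.0$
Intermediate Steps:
$F{\left(m \right)} = 2 m \left(-110 + m\right)$ ($F{\left(m \right)} = \left(-110 + m\right) 2 m = 2 m \left(-110 + m\right)$)
$F{\left(-125 \right)} + \frac{w + 12022}{1711 + 9326} = 2 \left(-125\right) \left(-110 - 125\right) + \frac{-2522 + 12022}{1711 + 9326} = 2 \left(-125\right) \left(-235\right) + \frac{9500}{11037} = 58750 + 9500 \cdot \frac{1}{11037} = 58750 + \frac{9500}{11037} = \frac{648433250}{11037}$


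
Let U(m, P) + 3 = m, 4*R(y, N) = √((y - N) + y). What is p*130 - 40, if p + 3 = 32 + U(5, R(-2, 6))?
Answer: 3990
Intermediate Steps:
R(y, N) = √(-N + 2*y)/4 (R(y, N) = √((y - N) + y)/4 = √(-N + 2*y)/4)
U(m, P) = -3 + m
p = 31 (p = -3 + (32 + (-3 + 5)) = -3 + (32 + 2) = -3 + 34 = 31)
p*130 - 40 = 31*130 - 40 = 4030 - 40 = 3990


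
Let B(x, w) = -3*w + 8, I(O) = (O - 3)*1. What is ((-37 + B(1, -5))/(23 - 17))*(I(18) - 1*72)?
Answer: 133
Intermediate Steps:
I(O) = -3 + O (I(O) = (-3 + O)*1 = -3 + O)
B(x, w) = 8 - 3*w
((-37 + B(1, -5))/(23 - 17))*(I(18) - 1*72) = ((-37 + (8 - 3*(-5)))/(23 - 17))*((-3 + 18) - 1*72) = ((-37 + (8 + 15))/6)*(15 - 72) = ((-37 + 23)*(⅙))*(-57) = -14*⅙*(-57) = -7/3*(-57) = 133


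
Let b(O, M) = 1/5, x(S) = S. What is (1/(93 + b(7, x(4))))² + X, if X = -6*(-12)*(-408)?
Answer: -6379174631/217156 ≈ -29376.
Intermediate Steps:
b(O, M) = ⅕
X = -29376 (X = 72*(-408) = -29376)
(1/(93 + b(7, x(4))))² + X = (1/(93 + ⅕))² - 29376 = (1/(466/5))² - 29376 = (5/466)² - 29376 = 25/217156 - 29376 = -6379174631/217156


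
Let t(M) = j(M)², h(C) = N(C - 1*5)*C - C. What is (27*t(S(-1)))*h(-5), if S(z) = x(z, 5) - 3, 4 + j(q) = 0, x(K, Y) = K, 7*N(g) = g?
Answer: 36720/7 ≈ 5245.7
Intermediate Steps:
N(g) = g/7
j(q) = -4 (j(q) = -4 + 0 = -4)
h(C) = -C + C*(-5/7 + C/7) (h(C) = ((C - 1*5)/7)*C - C = ((C - 5)/7)*C - C = ((-5 + C)/7)*C - C = (-5/7 + C/7)*C - C = C*(-5/7 + C/7) - C = -C + C*(-5/7 + C/7))
S(z) = -3 + z (S(z) = z - 3 = -3 + z)
t(M) = 16 (t(M) = (-4)² = 16)
(27*t(S(-1)))*h(-5) = (27*16)*((⅐)*(-5)*(-12 - 5)) = 432*((⅐)*(-5)*(-17)) = 432*(85/7) = 36720/7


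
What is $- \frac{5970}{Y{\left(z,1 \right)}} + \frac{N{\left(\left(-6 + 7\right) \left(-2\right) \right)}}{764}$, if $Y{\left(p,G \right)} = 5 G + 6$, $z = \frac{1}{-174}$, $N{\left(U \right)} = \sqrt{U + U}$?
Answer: $- \frac{5970}{11} + \frac{i}{382} \approx -542.73 + 0.0026178 i$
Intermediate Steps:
$N{\left(U \right)} = \sqrt{2} \sqrt{U}$ ($N{\left(U \right)} = \sqrt{2 U} = \sqrt{2} \sqrt{U}$)
$z = - \frac{1}{174} \approx -0.0057471$
$Y{\left(p,G \right)} = 6 + 5 G$
$- \frac{5970}{Y{\left(z,1 \right)}} + \frac{N{\left(\left(-6 + 7\right) \left(-2\right) \right)}}{764} = - \frac{5970}{6 + 5 \cdot 1} + \frac{\sqrt{2} \sqrt{\left(-6 + 7\right) \left(-2\right)}}{764} = - \frac{5970}{6 + 5} + \sqrt{2} \sqrt{1 \left(-2\right)} \frac{1}{764} = - \frac{5970}{11} + \sqrt{2} \sqrt{-2} \cdot \frac{1}{764} = \left(-5970\right) \frac{1}{11} + \sqrt{2} i \sqrt{2} \cdot \frac{1}{764} = - \frac{5970}{11} + 2 i \frac{1}{764} = - \frac{5970}{11} + \frac{i}{382}$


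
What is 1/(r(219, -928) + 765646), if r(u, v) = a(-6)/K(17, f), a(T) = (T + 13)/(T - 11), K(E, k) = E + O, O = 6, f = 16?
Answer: 391/299367579 ≈ 1.3061e-6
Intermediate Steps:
K(E, k) = 6 + E (K(E, k) = E + 6 = 6 + E)
a(T) = (13 + T)/(-11 + T)
r(u, v) = -7/391 (r(u, v) = ((13 - 6)/(-11 - 6))/(6 + 17) = (7/(-17))/23 = -1/17*7*(1/23) = -7/17*1/23 = -7/391)
1/(r(219, -928) + 765646) = 1/(-7/391 + 765646) = 1/(299367579/391) = 391/299367579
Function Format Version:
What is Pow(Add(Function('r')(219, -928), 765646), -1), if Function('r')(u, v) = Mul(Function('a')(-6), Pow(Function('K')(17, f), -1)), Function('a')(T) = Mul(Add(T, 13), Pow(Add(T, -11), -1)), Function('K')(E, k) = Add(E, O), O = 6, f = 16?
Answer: Rational(391, 299367579) ≈ 1.3061e-6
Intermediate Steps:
Function('K')(E, k) = Add(6, E) (Function('K')(E, k) = Add(E, 6) = Add(6, E))
Function('a')(T) = Mul(Pow(Add(-11, T), -1), Add(13, T)) (Function('a')(T) = Mul(Add(13, T), Pow(Add(-11, T), -1)) = Mul(Pow(Add(-11, T), -1), Add(13, T)))
Function('r')(u, v) = Rational(-7, 391) (Function('r')(u, v) = Mul(Mul(Pow(Add(-11, -6), -1), Add(13, -6)), Pow(Add(6, 17), -1)) = Mul(Mul(Pow(-17, -1), 7), Pow(23, -1)) = Mul(Mul(Rational(-1, 17), 7), Rational(1, 23)) = Mul(Rational(-7, 17), Rational(1, 23)) = Rational(-7, 391))
Pow(Add(Function('r')(219, -928), 765646), -1) = Pow(Add(Rational(-7, 391), 765646), -1) = Pow(Rational(299367579, 391), -1) = Rational(391, 299367579)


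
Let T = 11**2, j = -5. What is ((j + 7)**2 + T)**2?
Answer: 15625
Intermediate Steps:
T = 121
((j + 7)**2 + T)**2 = ((-5 + 7)**2 + 121)**2 = (2**2 + 121)**2 = (4 + 121)**2 = 125**2 = 15625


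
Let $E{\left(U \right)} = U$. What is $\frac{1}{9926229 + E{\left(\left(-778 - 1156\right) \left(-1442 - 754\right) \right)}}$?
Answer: $\frac{1}{14173293} \approx 7.0555 \cdot 10^{-8}$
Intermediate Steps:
$\frac{1}{9926229 + E{\left(\left(-778 - 1156\right) \left(-1442 - 754\right) \right)}} = \frac{1}{9926229 + \left(-778 - 1156\right) \left(-1442 - 754\right)} = \frac{1}{9926229 - -4247064} = \frac{1}{9926229 + 4247064} = \frac{1}{14173293}$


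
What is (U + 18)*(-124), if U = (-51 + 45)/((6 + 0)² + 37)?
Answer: -162192/73 ≈ -2221.8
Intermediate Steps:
U = -6/73 (U = -6/(6² + 37) = -6/(36 + 37) = -6/73 ≈ -0.082192)
(U + 18)*(-124) = (-6/73 + 18)*(-124) = (1308/73)*(-124) = -162192/73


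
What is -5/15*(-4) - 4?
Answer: -8/3 ≈ -2.6667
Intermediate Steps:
-5/15*(-4) - 4 = -5*1/15*(-4) - 4 = -1/3*(-4) - 4 = 4/3 - 4 = -8/3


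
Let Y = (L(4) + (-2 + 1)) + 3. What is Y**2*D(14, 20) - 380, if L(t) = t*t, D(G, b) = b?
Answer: 6100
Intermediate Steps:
L(t) = t**2
Y = 18 (Y = (4**2 + (-2 + 1)) + 3 = (16 - 1) + 3 = 15 + 3 = 18)
Y**2*D(14, 20) - 380 = 18**2*20 - 380 = 324*20 - 380 = 6480 - 380 = 6100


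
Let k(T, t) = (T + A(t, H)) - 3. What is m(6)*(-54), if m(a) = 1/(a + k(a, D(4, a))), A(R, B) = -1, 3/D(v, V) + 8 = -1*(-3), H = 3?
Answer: -27/4 ≈ -6.7500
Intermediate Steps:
D(v, V) = -⅗ (D(v, V) = 3/(-8 - 1*(-3)) = 3/(-8 + 3) = 3/(-5) = 3*(-⅕) = -⅗)
k(T, t) = -4 + T (k(T, t) = (T - 1) - 3 = (-1 + T) - 3 = -4 + T)
m(a) = 1/(-4 + 2*a) (m(a) = 1/(a + (-4 + a)) = 1/(-4 + 2*a))
m(6)*(-54) = (1/(2*(-2 + 6)))*(-54) = ((½)/4)*(-54) = ((½)*(¼))*(-54) = (⅛)*(-54) = -27/4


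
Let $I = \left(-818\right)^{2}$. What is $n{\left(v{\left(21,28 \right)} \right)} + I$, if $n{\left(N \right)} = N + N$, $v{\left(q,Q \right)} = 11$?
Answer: $669146$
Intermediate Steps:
$n{\left(N \right)} = 2 N$
$I = 669124$
$n{\left(v{\left(21,28 \right)} \right)} + I = 2 \cdot 11 + 669124 = 22 + 669124 = 669146$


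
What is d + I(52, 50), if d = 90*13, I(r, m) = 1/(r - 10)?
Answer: 49141/42 ≈ 1170.0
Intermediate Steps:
I(r, m) = 1/(-10 + r)
d = 1170
d + I(52, 50) = 1170 + 1/(-10 + 52) = 1170 + 1/42 = 49141/42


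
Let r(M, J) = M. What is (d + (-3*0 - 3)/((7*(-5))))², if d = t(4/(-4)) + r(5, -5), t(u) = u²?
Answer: 45369/1225 ≈ 37.036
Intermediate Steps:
d = 6 (d = (4/(-4))² + 5 = (4*(-¼))² + 5 = (-1)² + 5 = 1 + 5 = 6)
(d + (-3*0 - 3)/((7*(-5))))² = (6 + (-3*0 - 3)/((7*(-5))))² = (6 + (0 - 3)/(-35))² = (6 - 3*(-1/35))² = (6 + 3/35)² = (213/35)² = 45369/1225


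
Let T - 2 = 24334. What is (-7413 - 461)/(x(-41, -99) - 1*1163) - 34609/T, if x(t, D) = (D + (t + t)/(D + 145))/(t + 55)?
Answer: 12165341543/2292475536 ≈ 5.3066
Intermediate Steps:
T = 24336 (T = 2 + 24334 = 24336)
x(t, D) = (D + 2*t/(145 + D))/(55 + t) (x(t, D) = (D + (2*t)/(145 + D))/(55 + t) = (D + 2*t/(145 + D))/(55 + t))
(-7413 - 461)/(x(-41, -99) - 1*1163) - 34609/T = (-7413 - 461)/(((-99)² + 2*(-41) + 145*(-99))/(7975 + 55*(-99) + 145*(-41) - 99*(-41)) - 1*1163) - 34609/24336 = -7874/((9801 - 82 - 14355)/(7975 - 5445 - 5945 + 4059) - 1163) - 34609*1/24336 = -7874/(-4636/644 - 1163) - 34609/24336 = -7874/((1/644)*(-4636) - 1163) - 34609/24336 = -7874/(-1159/161 - 1163) - 34609/24336 = -7874/(-188402/161) - 34609/24336 = -7874*(-161/188402) - 34609/24336 = 633857/94201 - 34609/24336 = 12165341543/2292475536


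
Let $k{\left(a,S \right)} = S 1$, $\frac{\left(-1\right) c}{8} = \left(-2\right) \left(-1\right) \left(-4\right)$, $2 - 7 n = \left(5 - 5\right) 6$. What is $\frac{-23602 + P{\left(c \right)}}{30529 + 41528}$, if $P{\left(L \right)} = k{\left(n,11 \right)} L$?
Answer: $- \frac{22898}{72057} \approx -0.31778$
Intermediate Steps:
$n = \frac{2}{7}$ ($n = \frac{2}{7} - \frac{\left(5 - 5\right) 6}{7} = \frac{2}{7} - \frac{0 \cdot 6}{7} = \frac{2}{7} - 0 = \frac{2}{7} + 0 = \frac{2}{7} \approx 0.28571$)
$c = 64$ ($c = - 8 \left(-2\right) \left(-1\right) \left(-4\right) = - 8 \cdot 2 \left(-4\right) = \left(-8\right) \left(-8\right) = 64$)
$k{\left(a,S \right)} = S$
$P{\left(L \right)} = 11 L$
$\frac{-23602 + P{\left(c \right)}}{30529 + 41528} = \frac{-23602 + 11 \cdot 64}{30529 + 41528} = \frac{-23602 + 704}{72057} = \left(-22898\right) \frac{1}{72057} = - \frac{22898}{72057}$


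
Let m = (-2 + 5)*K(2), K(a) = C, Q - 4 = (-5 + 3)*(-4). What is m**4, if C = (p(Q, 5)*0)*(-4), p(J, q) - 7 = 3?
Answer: 0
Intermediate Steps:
Q = 12 (Q = 4 + (-5 + 3)*(-4) = 4 - 2*(-4) = 4 + 8 = 12)
p(J, q) = 10 (p(J, q) = 7 + 3 = 10)
C = 0 (C = (10*0)*(-4) = 0*(-4) = 0)
K(a) = 0
m = 0 (m = (-2 + 5)*0 = 3*0 = 0)
m**4 = 0**4 = 0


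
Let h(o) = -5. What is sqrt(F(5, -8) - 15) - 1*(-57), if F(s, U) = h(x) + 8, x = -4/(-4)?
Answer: 57 + 2*I*sqrt(3) ≈ 57.0 + 3.4641*I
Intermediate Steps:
x = 1 (x = -4*(-1/4) = 1)
F(s, U) = 3 (F(s, U) = -5 + 8 = 3)
sqrt(F(5, -8) - 15) - 1*(-57) = sqrt(3 - 15) - 1*(-57) = sqrt(-12) + 57 = 2*I*sqrt(3) + 57 = 57 + 2*I*sqrt(3)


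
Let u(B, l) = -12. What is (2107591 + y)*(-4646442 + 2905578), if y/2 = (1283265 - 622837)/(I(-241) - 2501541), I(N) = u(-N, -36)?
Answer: -3059422983210034496/833851 ≈ -3.6690e+12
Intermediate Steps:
I(N) = -12
y = -1320856/2501553 (y = 2*((1283265 - 622837)/(-12 - 2501541)) = 2*(660428/(-2501553)) = 2*(660428*(-1/2501553)) = 2*(-660428/2501553) = -1320856/2501553 ≈ -0.52801)
(2107591 + y)*(-4646442 + 2905578) = (2107591 - 1320856/2501553)*(-4646442 + 2905578) = (5272249267967/2501553)*(-1740864) = -3059422983210034496/833851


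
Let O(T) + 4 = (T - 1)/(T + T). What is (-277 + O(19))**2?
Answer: 28408900/361 ≈ 78695.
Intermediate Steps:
O(T) = -4 + (-1 + T)/(2*T) (O(T) = -4 + (T - 1)/(T + T) = -4 + (-1 + T)/((2*T)) = -4 + (-1 + T)*(1/(2*T)) = -4 + (-1 + T)/(2*T))
(-277 + O(19))**2 = (-277 + (1/2)*(-1 - 7*19)/19)**2 = (-277 + (1/2)*(1/19)*(-1 - 133))**2 = (-277 + (1/2)*(1/19)*(-134))**2 = (-277 - 67/19)**2 = (-5330/19)**2 = 28408900/361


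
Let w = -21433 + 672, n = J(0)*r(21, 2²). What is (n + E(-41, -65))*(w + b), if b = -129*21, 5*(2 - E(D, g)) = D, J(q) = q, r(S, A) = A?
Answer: -239394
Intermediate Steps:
E(D, g) = 2 - D/5
n = 0 (n = 0*2² = 0*4 = 0)
w = -20761
b = -2709
(n + E(-41, -65))*(w + b) = (0 + (2 - ⅕*(-41)))*(-20761 - 2709) = (0 + (2 + 41/5))*(-23470) = (0 + 51/5)*(-23470) = (51/5)*(-23470) = -239394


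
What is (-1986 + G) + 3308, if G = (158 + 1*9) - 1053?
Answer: 436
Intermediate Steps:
G = -886 (G = (158 + 9) - 1053 = 167 - 1053 = -886)
(-1986 + G) + 3308 = (-1986 - 886) + 3308 = -2872 + 3308 = 436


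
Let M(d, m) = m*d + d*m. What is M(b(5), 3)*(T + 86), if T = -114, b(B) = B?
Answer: -840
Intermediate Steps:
M(d, m) = 2*d*m (M(d, m) = d*m + d*m = 2*d*m)
M(b(5), 3)*(T + 86) = (2*5*3)*(-114 + 86) = 30*(-28) = -840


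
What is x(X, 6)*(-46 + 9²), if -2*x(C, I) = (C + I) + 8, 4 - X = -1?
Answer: -665/2 ≈ -332.50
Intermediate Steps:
X = 5 (X = 4 - 1*(-1) = 4 + 1 = 5)
x(C, I) = -4 - C/2 - I/2 (x(C, I) = -((C + I) + 8)/2 = -(8 + C + I)/2 = -4 - C/2 - I/2)
x(X, 6)*(-46 + 9²) = (-4 - ½*5 - ½*6)*(-46 + 9²) = (-4 - 5/2 - 3)*(-46 + 81) = -19/2*35 = -665/2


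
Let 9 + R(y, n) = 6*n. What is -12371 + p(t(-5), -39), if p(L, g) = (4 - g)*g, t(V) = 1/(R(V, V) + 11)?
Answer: -14048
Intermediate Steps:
R(y, n) = -9 + 6*n
t(V) = 1/(2 + 6*V) (t(V) = 1/((-9 + 6*V) + 11) = 1/(2 + 6*V))
p(L, g) = g*(4 - g)
-12371 + p(t(-5), -39) = -12371 - 39*(4 - 1*(-39)) = -12371 - 39*(4 + 39) = -12371 - 39*43 = -12371 - 1677 = -14048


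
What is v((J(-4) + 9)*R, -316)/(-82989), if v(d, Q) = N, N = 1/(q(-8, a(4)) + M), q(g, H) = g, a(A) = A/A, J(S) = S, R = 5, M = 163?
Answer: -1/12863295 ≈ -7.7741e-8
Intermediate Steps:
a(A) = 1
N = 1/155 (N = 1/(-8 + 163) = 1/155 ≈ 0.0064516)
v(d, Q) = 1/155
v((J(-4) + 9)*R, -316)/(-82989) = (1/155)/(-82989) = (1/155)*(-1/82989) = -1/12863295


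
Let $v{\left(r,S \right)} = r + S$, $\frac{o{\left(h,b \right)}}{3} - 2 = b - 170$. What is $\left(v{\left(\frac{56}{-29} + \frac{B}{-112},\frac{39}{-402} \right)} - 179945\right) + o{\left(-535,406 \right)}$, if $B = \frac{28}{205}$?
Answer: $- \frac{285564816213}{1593260} \approx -1.7923 \cdot 10^{5}$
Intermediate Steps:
$B = \frac{28}{205}$ ($B = 28 \cdot \frac{1}{205} = \frac{28}{205} \approx 0.13659$)
$o{\left(h,b \right)} = -504 + 3 b$ ($o{\left(h,b \right)} = 6 + 3 \left(b - 170\right) = 6 + 3 \left(-170 + b\right) = 6 + \left(-510 + 3 b\right) = -504 + 3 b$)
$v{\left(r,S \right)} = S + r$
$\left(v{\left(\frac{56}{-29} + \frac{B}{-112},\frac{39}{-402} \right)} - 179945\right) + o{\left(-535,406 \right)} = \left(\left(\frac{39}{-402} + \left(\frac{56}{-29} + \frac{28}{205 \left(-112\right)}\right)\right) - 179945\right) + \left(-504 + 3 \cdot 406\right) = \left(\left(39 \left(- \frac{1}{402}\right) + \left(56 \left(- \frac{1}{29}\right) + \frac{28}{205} \left(- \frac{1}{112}\right)\right)\right) - 179945\right) + \left(-504 + 1218\right) = \left(\left(- \frac{13}{134} - \frac{45949}{23780}\right) - 179945\right) + 714 = \left(- \frac{3233153}{1593260} - 179945\right) + 714 = - \frac{286702403853}{1593260} + 714 = - \frac{285564816213}{1593260}$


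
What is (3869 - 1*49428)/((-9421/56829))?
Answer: 2589072411/9421 ≈ 2.7482e+5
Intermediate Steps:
(3869 - 1*49428)/((-9421/56829)) = (3869 - 49428)/((-9421*1/56829)) = -45559/(-9421/56829) = -45559*(-56829/9421) = 2589072411/9421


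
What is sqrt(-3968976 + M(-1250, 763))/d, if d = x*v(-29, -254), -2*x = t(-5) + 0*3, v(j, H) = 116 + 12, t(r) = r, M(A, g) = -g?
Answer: I*sqrt(3969739)/320 ≈ 6.2263*I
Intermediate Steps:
v(j, H) = 128
x = 5/2 (x = -(-5 + 0*3)/2 = -(-5 + 0)/2 = -1/2*(-5) = 5/2 ≈ 2.5000)
d = 320 (d = (5/2)*128 = 320)
sqrt(-3968976 + M(-1250, 763))/d = sqrt(-3968976 - 1*763)/320 = sqrt(-3968976 - 763)*(1/320) = sqrt(-3969739)*(1/320) = (I*sqrt(3969739))*(1/320) = I*sqrt(3969739)/320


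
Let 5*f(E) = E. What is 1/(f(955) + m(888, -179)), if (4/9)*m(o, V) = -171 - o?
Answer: -4/8767 ≈ -0.00045626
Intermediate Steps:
m(o, V) = -1539/4 - 9*o/4 (m(o, V) = 9*(-171 - o)/4 = -1539/4 - 9*o/4)
f(E) = E/5
1/(f(955) + m(888, -179)) = 1/((⅕)*955 + (-1539/4 - 9/4*888)) = 1/(191 + (-1539/4 - 1998)) = 1/(191 - 9531/4) = 1/(-8767/4) = -4/8767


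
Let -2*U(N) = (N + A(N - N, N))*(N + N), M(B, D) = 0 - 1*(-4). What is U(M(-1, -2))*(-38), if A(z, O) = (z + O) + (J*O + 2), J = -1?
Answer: 912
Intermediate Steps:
A(z, O) = 2 + z (A(z, O) = (z + O) + (-O + 2) = (O + z) + (2 - O) = 2 + z)
M(B, D) = 4 (M(B, D) = 0 + 4 = 4)
U(N) = -N*(2 + N) (U(N) = -(N + (2 + (N - N)))*(N + N)/2 = -(N + (2 + 0))*2*N/2 = -(N + 2)*2*N/2 = -(2 + N)*2*N/2 = -N*(2 + N))
U(M(-1, -2))*(-38) = -1*4*(2 + 4)*(-38) = -1*4*6*(-38) = -24*(-38) = 912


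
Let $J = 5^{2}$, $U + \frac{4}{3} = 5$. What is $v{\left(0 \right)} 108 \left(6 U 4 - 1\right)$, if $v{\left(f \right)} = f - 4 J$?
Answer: $-939600$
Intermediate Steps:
$U = \frac{11}{3}$ ($U = - \frac{4}{3} + 5 = \frac{11}{3} \approx 3.6667$)
$J = 25$
$v{\left(f \right)} = -100 + f$ ($v{\left(f \right)} = f - 100 = -100 + f$)
$v{\left(0 \right)} 108 \left(6 U 4 - 1\right) = \left(-100 + 0\right) 108 \left(6 \cdot \frac{11}{3} \cdot 4 - 1\right) = \left(-100\right) 108 \left(22 \cdot 4 - 1\right) = - 10800 \left(88 - 1\right) = \left(-10800\right) 87 = -939600$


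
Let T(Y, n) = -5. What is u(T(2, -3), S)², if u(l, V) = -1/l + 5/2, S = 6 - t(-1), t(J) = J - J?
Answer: 729/100 ≈ 7.2900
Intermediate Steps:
t(J) = 0
S = 6 (S = 6 - 1*0 = 6 + 0 = 6)
u(l, V) = 5/2 - 1/l (u(l, V) = -1/l + 5*(½) = -1/l + 5/2 = 5/2 - 1/l)
u(T(2, -3), S)² = (5/2 - 1/(-5))² = (5/2 - 1*(-⅕))² = (5/2 + ⅕)² = (27/10)² = 729/100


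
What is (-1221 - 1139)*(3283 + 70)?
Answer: -7913080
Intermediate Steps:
(-1221 - 1139)*(3283 + 70) = -2360*3353 = -7913080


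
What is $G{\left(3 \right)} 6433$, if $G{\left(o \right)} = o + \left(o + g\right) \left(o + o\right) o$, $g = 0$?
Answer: $366681$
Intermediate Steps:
$G{\left(o \right)} = o + 2 o^{3}$ ($G{\left(o \right)} = o + \left(o + 0\right) \left(o + o\right) o = o + o 2 o o = o + 2 o^{2} o = o + 2 o^{3}$)
$G{\left(3 \right)} 6433 = \left(3 + 2 \cdot 3^{3}\right) 6433 = \left(3 + 2 \cdot 27\right) 6433 = \left(3 + 54\right) 6433 = 57 \cdot 6433 = 366681$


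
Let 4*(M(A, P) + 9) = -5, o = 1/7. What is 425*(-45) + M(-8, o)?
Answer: -76541/4 ≈ -19135.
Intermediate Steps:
o = ⅐ ≈ 0.14286
M(A, P) = -41/4 (M(A, P) = -9 + (¼)*(-5) = -9 - 5/4 = -41/4)
425*(-45) + M(-8, o) = 425*(-45) - 41/4 = -19125 - 41/4 = -76541/4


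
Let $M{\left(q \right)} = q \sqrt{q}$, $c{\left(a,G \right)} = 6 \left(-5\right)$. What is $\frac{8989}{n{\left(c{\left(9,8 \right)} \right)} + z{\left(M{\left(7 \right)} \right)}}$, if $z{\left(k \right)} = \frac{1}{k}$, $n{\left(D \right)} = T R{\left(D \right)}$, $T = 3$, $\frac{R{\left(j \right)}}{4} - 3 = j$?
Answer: $- \frac{998965548}{36006767} - \frac{62923 \sqrt{7}}{36006767} \approx -27.748$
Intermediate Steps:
$c{\left(a,G \right)} = -30$
$M{\left(q \right)} = q^{\frac{3}{2}}$
$R{\left(j \right)} = 12 + 4 j$
$n{\left(D \right)} = 36 + 12 D$ ($n{\left(D \right)} = 3 \left(12 + 4 D\right) = 36 + 12 D$)
$\frac{8989}{n{\left(c{\left(9,8 \right)} \right)} + z{\left(M{\left(7 \right)} \right)}} = \frac{8989}{\left(36 + 12 \left(-30\right)\right) + \frac{1}{7^{\frac{3}{2}}}} = \frac{8989}{\left(36 - 360\right) + \frac{1}{7 \sqrt{7}}} = \frac{8989}{-324 + \frac{\sqrt{7}}{49}}$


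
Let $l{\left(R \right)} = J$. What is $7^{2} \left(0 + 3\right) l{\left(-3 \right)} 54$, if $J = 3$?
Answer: $23814$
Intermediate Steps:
$l{\left(R \right)} = 3$
$7^{2} \left(0 + 3\right) l{\left(-3 \right)} 54 = 7^{2} \left(0 + 3\right) 3 \cdot 54 = 49 \cdot 3 \cdot 3 \cdot 54 = 49 \cdot 9 \cdot 54 = 441 \cdot 54 = 23814$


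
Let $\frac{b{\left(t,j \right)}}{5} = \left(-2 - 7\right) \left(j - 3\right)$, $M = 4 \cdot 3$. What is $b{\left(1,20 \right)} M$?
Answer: $-9180$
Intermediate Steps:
$M = 12$
$b{\left(t,j \right)} = 135 - 45 j$ ($b{\left(t,j \right)} = 5 \left(-2 - 7\right) \left(j - 3\right) = 5 \left(- 9 \left(-3 + j\right)\right) = 5 \left(27 - 9 j\right) = 135 - 45 j$)
$b{\left(1,20 \right)} M = \left(135 - 900\right) 12 = \left(-765\right) 12 = -9180$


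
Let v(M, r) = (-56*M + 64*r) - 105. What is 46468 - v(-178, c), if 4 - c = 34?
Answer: 38525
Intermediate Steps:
c = -30 (c = 4 - 1*34 = 4 - 34 = -30)
v(M, r) = -105 - 56*M + 64*r
46468 - v(-178, c) = 46468 - (-105 - 56*(-178) + 64*(-30)) = 46468 - (-105 + 9968 - 1920) = 46468 - 1*7943 = 46468 - 7943 = 38525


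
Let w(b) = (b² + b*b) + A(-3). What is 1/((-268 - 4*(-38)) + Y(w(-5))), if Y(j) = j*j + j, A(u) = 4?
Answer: 1/2854 ≈ 0.00035039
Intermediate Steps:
w(b) = 4 + 2*b² (w(b) = (b² + b*b) + 4 = (b² + b²) + 4 = 2*b² + 4 = 4 + 2*b²)
Y(j) = j + j² (Y(j) = j² + j = j + j²)
1/((-268 - 4*(-38)) + Y(w(-5))) = 1/((-268 - 4*(-38)) + (4 + 2*(-5)²)*(1 + (4 + 2*(-5)²))) = 1/((-268 + 152) + (4 + 2*25)*(1 + (4 + 2*25))) = 1/(-116 + (4 + 50)*(1 + (4 + 50))) = 1/(-116 + 54*(1 + 54)) = 1/(-116 + 54*55) = 1/(-116 + 2970) = 1/2854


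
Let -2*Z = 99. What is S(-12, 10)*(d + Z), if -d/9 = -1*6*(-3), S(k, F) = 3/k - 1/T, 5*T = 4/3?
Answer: 846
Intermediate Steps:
Z = -99/2 (Z = -1/2*99 = -99/2 ≈ -49.500)
T = 4/15 (T = (4/3)/5 = (4*(1/3))/5 = (1/5)*(4/3) = 4/15 ≈ 0.26667)
S(k, F) = -15/4 + 3/k (S(k, F) = 3/k - 1/4/15 = 3/k - 1*15/4 = 3/k - 15/4 = -15/4 + 3/k)
d = -162 (d = -9*(-1*6)*(-3) = -(-54)*(-3) = -9*18 = -162)
S(-12, 10)*(d + Z) = (-15/4 + 3/(-12))*(-162 - 99/2) = (-15/4 + 3*(-1/12))*(-423/2) = (-15/4 - 1/4)*(-423/2) = -4*(-423/2) = 846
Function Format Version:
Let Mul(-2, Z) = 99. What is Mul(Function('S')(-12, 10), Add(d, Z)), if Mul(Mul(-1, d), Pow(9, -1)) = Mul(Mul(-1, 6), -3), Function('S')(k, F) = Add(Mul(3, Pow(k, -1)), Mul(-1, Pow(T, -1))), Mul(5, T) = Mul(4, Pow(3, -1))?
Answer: 846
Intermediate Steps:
Z = Rational(-99, 2) (Z = Mul(Rational(-1, 2), 99) = Rational(-99, 2) ≈ -49.500)
T = Rational(4, 15) (T = Mul(Rational(1, 5), Mul(4, Pow(3, -1))) = Mul(Rational(1, 5), Mul(4, Rational(1, 3))) = Mul(Rational(1, 5), Rational(4, 3)) = Rational(4, 15) ≈ 0.26667)
Function('S')(k, F) = Add(Rational(-15, 4), Mul(3, Pow(k, -1))) (Function('S')(k, F) = Add(Mul(3, Pow(k, -1)), Mul(-1, Pow(Rational(4, 15), -1))) = Add(Mul(3, Pow(k, -1)), Mul(-1, Rational(15, 4))) = Add(Mul(3, Pow(k, -1)), Rational(-15, 4)) = Add(Rational(-15, 4), Mul(3, Pow(k, -1))))
d = -162 (d = Mul(-9, Mul(Mul(-1, 6), -3)) = Mul(-9, Mul(-6, -3)) = Mul(-9, 18) = -162)
Mul(Function('S')(-12, 10), Add(d, Z)) = Mul(Add(Rational(-15, 4), Mul(3, Pow(-12, -1))), Add(-162, Rational(-99, 2))) = Mul(Add(Rational(-15, 4), Mul(3, Rational(-1, 12))), Rational(-423, 2)) = Mul(Add(Rational(-15, 4), Rational(-1, 4)), Rational(-423, 2)) = Mul(-4, Rational(-423, 2)) = 846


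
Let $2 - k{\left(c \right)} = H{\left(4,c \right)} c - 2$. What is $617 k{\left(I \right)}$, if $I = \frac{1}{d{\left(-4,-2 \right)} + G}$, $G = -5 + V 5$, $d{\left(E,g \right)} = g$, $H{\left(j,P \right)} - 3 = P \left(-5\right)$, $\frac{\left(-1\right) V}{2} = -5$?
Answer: $\frac{4486824}{1849} \approx 2426.6$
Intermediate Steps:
$V = 10$ ($V = \left(-2\right) \left(-5\right) = 10$)
$H{\left(j,P \right)} = 3 - 5 P$ ($H{\left(j,P \right)} = 3 + P \left(-5\right) = 3 - 5 P$)
$G = 45$ ($G = -5 + 10 \cdot 5 = -5 + 50 = 45$)
$I = \frac{1}{43}$ ($I = \frac{1}{-2 + 45} = \frac{1}{43} \approx 0.023256$)
$k{\left(c \right)} = 4 - c \left(3 - 5 c\right)$ ($k{\left(c \right)} = 2 - \left(\left(3 - 5 c\right) c - 2\right) = 2 - \left(c \left(3 - 5 c\right) - 2\right) = 2 - \left(-2 + c \left(3 - 5 c\right)\right) = 4 - c \left(3 - 5 c\right)$)
$617 k{\left(I \right)} = 617 \left(4 + \frac{-3 + 5 \cdot \frac{1}{43}}{43}\right) = 617 \left(4 + \frac{-3 + \frac{5}{43}}{43}\right) = 617 \left(4 + \frac{1}{43} \left(- \frac{124}{43}\right)\right) = 617 \left(4 - \frac{124}{1849}\right) = 617 \cdot \frac{7272}{1849} = \frac{4486824}{1849}$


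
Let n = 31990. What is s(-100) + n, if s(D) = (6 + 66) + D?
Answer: 31962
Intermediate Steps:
s(D) = 72 + D
s(-100) + n = (72 - 100) + 31990 = -28 + 31990 = 31962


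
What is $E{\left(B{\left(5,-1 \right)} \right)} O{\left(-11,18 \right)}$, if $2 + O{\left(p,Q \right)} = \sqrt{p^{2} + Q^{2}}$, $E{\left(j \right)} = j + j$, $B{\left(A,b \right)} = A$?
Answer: $-20 + 10 \sqrt{445} \approx 190.95$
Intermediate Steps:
$E{\left(j \right)} = 2 j$
$O{\left(p,Q \right)} = -2 + \sqrt{Q^{2} + p^{2}}$ ($O{\left(p,Q \right)} = -2 + \sqrt{p^{2} + Q^{2}} = -2 + \sqrt{Q^{2} + p^{2}}$)
$E{\left(B{\left(5,-1 \right)} \right)} O{\left(-11,18 \right)} = 2 \cdot 5 \left(-2 + \sqrt{18^{2} + \left(-11\right)^{2}}\right) = 10 \left(-2 + \sqrt{324 + 121}\right) = 10 \left(-2 + \sqrt{445}\right) = -20 + 10 \sqrt{445}$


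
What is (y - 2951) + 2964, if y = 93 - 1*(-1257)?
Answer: 1363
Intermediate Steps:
y = 1350 (y = 93 + 1257 = 1350)
(y - 2951) + 2964 = (1350 - 2951) + 2964 = -1601 + 2964 = 1363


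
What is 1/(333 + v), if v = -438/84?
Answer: 14/4589 ≈ 0.0030508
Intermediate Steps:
v = -73/14 (v = -438*1/84 = -73/14 ≈ -5.2143)
1/(333 + v) = 1/(333 - 73/14) = 1/(4589/14) = 14/4589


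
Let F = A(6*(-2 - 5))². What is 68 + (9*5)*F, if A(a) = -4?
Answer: 788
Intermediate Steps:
F = 16 (F = (-4)² = 16)
68 + (9*5)*F = 68 + (9*5)*16 = 68 + 45*16 = 68 + 720 = 788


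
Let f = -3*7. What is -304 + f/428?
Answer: -130133/428 ≈ -304.05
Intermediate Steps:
f = -21
-304 + f/428 = -304 - 21/428 = -130133/428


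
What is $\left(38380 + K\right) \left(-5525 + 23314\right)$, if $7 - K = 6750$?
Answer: $562790593$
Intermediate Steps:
$K = -6743$ ($K = 7 - 6750 = -6743$)
$\left(38380 + K\right) \left(-5525 + 23314\right) = \left(38380 - 6743\right) \left(-5525 + 23314\right) = 31637 \cdot 17789 = 562790593$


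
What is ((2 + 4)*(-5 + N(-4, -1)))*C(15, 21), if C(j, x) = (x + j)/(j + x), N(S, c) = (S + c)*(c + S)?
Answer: 120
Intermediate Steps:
N(S, c) = (S + c)² (N(S, c) = (S + c)*(S + c) = (S + c)²)
C(j, x) = 1 (C(j, x) = (j + x)/(j + x) = 1)
((2 + 4)*(-5 + N(-4, -1)))*C(15, 21) = ((2 + 4)*(-5 + (-4 - 1)²))*1 = (6*(-5 + (-5)²))*1 = (6*(-5 + 25))*1 = (6*20)*1 = 120*1 = 120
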